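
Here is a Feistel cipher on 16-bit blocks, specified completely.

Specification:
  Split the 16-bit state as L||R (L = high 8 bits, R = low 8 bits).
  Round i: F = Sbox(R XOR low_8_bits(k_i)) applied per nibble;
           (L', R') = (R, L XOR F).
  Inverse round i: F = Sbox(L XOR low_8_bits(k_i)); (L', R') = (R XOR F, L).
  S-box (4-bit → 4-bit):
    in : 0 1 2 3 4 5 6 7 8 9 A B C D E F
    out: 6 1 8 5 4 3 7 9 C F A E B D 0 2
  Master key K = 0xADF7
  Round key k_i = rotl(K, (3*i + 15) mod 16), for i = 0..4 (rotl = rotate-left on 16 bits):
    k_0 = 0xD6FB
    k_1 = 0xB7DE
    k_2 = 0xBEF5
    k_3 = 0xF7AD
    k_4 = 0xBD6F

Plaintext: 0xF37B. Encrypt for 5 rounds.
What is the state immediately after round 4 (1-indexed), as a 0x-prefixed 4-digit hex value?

0xF345

s_0 = plaintext = 0xF37B
s_1 = Round(s_0, k_0) = 0x7B35
s_2 = Round(s_1, k_1) = 0x3575
s_3 = Round(s_2, k_2) = 0x75F3
s_4 = Round(s_3, k_3) = 0xF345
s_5 = Round(s_4, k_4) = 0x4579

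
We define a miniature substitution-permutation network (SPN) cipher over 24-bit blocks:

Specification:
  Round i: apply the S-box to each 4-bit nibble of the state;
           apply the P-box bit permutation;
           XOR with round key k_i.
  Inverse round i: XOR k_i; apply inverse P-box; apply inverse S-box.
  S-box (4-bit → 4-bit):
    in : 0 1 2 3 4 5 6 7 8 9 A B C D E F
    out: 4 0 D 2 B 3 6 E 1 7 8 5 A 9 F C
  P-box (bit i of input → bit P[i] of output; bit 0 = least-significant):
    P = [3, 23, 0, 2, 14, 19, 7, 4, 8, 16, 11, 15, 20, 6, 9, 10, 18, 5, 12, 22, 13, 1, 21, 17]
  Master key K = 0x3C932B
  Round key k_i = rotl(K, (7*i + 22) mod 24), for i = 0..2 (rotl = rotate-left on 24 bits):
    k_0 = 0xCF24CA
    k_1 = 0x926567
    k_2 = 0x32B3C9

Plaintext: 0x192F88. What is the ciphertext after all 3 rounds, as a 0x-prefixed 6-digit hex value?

0x43913F

s_0 = plaintext = 0x192F88
s_1 = Round(s_0, k_0) = 0xDBFAE2
s_2 = Round(s_1, k_1) = 0x9C93FA
s_3 = Round(s_2, k_2) = 0x43913F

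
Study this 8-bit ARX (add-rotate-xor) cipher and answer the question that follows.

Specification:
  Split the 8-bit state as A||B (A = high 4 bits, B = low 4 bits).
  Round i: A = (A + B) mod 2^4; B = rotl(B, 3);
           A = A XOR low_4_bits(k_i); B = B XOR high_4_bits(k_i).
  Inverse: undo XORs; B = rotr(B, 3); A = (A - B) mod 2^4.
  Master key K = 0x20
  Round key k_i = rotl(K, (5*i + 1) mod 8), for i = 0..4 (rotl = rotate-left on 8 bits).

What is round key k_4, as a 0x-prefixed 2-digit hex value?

0x04

K = 0x20
k_0 = rotl(K, (5*0+1) mod 8) = rotl(K, 1) = 0x40
k_1 = rotl(K, (5*1+1) mod 8) = rotl(K, 6) = 0x08
k_2 = rotl(K, (5*2+1) mod 8) = rotl(K, 3) = 0x01
k_3 = rotl(K, (5*3+1) mod 8) = rotl(K, 0) = 0x20
k_4 = rotl(K, (5*4+1) mod 8) = rotl(K, 5) = 0x04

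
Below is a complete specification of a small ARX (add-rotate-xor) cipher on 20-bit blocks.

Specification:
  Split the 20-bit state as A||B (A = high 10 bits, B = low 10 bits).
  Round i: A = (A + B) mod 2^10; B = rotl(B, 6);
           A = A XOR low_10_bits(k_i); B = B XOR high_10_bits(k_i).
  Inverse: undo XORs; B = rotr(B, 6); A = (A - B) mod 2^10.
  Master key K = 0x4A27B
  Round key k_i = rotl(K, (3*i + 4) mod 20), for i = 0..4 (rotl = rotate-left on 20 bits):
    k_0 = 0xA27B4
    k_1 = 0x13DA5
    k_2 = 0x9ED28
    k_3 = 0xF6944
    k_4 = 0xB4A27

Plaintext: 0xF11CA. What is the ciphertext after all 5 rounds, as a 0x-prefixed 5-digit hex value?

0x893C2

s_0 = plaintext = 0xF11CA
s_1 = Round(s_0, k_0) = 0x8E815
s_2 = Round(s_1, k_1) = 0xFA90E
s_3 = Round(s_2, k_2) = 0x741EB
s_4 = Round(s_3, k_3) = 0xBFD04
s_5 = Round(s_4, k_4) = 0x893C2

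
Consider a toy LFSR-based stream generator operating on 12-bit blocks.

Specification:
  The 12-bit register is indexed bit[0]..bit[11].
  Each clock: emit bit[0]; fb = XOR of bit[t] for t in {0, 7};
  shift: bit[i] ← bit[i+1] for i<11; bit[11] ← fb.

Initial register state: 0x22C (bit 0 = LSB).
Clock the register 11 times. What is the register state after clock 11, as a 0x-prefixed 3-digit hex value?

reg_0 = 0x22C
clock 1: out=0, reg = 0x116
clock 2: out=0, reg = 0x08B
clock 3: out=1, reg = 0x045
clock 4: out=1, reg = 0x822
clock 5: out=0, reg = 0x411
clock 6: out=1, reg = 0xA08
clock 7: out=0, reg = 0x504
clock 8: out=0, reg = 0x282
clock 9: out=0, reg = 0x941
clock 10: out=1, reg = 0xCA0
clock 11: out=0, reg = 0xE50

0xE50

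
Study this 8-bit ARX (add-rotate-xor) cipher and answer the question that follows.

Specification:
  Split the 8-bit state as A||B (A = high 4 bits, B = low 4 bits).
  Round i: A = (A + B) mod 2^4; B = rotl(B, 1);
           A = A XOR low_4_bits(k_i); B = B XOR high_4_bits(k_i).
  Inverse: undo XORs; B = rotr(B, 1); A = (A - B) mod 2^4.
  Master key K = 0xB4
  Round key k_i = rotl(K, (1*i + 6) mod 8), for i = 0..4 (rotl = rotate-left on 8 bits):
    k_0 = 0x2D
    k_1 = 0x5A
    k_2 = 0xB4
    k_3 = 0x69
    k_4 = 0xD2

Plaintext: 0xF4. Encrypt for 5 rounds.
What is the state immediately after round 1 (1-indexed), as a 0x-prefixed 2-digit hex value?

0xEA

s_0 = plaintext = 0xF4
s_1 = Round(s_0, k_0) = 0xEA
s_2 = Round(s_1, k_1) = 0x20
s_3 = Round(s_2, k_2) = 0x6B
s_4 = Round(s_3, k_3) = 0x81
s_5 = Round(s_4, k_4) = 0xBF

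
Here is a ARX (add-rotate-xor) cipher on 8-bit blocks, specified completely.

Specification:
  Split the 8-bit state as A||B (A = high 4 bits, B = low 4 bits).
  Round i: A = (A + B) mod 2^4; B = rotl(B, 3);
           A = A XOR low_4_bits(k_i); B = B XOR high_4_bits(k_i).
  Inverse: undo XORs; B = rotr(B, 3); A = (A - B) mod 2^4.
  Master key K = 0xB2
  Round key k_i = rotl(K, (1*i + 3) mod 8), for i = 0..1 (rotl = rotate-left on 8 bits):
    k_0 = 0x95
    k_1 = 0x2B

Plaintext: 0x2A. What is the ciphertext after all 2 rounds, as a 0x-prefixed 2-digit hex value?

s_0 = plaintext = 0x2A
s_1 = Round(s_0, k_0) = 0x9C
s_2 = Round(s_1, k_1) = 0xE4

0xE4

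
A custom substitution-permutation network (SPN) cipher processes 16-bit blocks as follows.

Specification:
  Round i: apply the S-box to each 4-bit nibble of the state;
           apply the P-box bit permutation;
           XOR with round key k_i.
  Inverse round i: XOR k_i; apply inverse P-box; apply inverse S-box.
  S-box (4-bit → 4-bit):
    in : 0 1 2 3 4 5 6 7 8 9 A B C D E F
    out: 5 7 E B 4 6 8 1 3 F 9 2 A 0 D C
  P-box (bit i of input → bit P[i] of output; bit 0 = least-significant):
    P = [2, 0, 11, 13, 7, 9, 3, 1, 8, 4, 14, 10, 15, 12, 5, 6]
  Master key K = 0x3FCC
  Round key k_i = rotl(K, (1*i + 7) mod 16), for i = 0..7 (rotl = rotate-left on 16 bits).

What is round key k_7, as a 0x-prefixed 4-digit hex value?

K = 0x3FCC
k_0 = rotl(K, (1*0+7) mod 16) = rotl(K, 7) = 0xE61F
k_1 = rotl(K, (1*1+7) mod 16) = rotl(K, 8) = 0xCC3F
k_2 = rotl(K, (1*2+7) mod 16) = rotl(K, 9) = 0x987F
k_3 = rotl(K, (1*3+7) mod 16) = rotl(K, 10) = 0x30FF
k_4 = rotl(K, (1*4+7) mod 16) = rotl(K, 11) = 0x61FE
k_5 = rotl(K, (1*5+7) mod 16) = rotl(K, 12) = 0xC3FC
k_6 = rotl(K, (1*6+7) mod 16) = rotl(K, 13) = 0x87F9
k_7 = rotl(K, (1*7+7) mod 16) = rotl(K, 14) = 0x0FF3

0x0FF3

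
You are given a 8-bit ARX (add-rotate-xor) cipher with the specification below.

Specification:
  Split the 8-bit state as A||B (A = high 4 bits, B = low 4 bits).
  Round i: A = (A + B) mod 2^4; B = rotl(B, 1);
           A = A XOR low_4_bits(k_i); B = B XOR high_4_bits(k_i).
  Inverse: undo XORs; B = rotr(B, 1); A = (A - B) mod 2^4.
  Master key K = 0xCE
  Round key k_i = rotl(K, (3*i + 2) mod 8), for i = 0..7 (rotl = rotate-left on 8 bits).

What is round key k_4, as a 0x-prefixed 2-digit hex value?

0xB3

K = 0xCE
k_0 = rotl(K, (3*0+2) mod 8) = rotl(K, 2) = 0x3B
k_1 = rotl(K, (3*1+2) mod 8) = rotl(K, 5) = 0xD9
k_2 = rotl(K, (3*2+2) mod 8) = rotl(K, 0) = 0xCE
k_3 = rotl(K, (3*3+2) mod 8) = rotl(K, 3) = 0x76
k_4 = rotl(K, (3*4+2) mod 8) = rotl(K, 6) = 0xB3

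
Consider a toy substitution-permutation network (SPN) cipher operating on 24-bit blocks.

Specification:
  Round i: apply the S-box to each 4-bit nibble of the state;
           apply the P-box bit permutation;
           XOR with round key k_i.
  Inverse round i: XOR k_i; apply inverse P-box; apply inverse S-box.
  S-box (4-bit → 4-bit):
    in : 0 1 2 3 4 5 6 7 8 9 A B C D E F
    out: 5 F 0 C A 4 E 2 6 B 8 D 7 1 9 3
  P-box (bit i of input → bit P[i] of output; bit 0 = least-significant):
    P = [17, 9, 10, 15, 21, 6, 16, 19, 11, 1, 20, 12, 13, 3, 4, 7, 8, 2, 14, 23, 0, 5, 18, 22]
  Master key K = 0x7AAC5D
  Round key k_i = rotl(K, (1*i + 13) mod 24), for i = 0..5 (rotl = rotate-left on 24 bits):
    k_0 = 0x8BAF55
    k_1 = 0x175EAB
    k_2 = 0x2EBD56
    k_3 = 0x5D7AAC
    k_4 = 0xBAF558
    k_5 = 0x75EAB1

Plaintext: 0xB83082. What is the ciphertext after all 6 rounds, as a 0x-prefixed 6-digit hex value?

0xD3C5E7

s_0 = plaintext = 0xB83082
s_1 = Round(s_0, k_0) = 0xDEE780
s_2 = Round(s_1, k_1) = 0x947B68
s_3 = Round(s_2, k_2) = 0xF7A33B
s_4 = Round(s_3, k_3) = 0x46EE09
s_5 = Round(s_4, k_4) = 0x590FFC
s_6 = Round(s_5, k_5) = 0xD3C5E7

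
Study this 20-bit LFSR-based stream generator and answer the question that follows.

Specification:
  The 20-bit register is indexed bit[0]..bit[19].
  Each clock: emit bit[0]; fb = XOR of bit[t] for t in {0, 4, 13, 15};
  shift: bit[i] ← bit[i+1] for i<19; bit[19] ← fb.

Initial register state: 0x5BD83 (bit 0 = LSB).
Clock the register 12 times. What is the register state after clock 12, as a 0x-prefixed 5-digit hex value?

0x35D5B

reg_0 = 0x5BD83
clock 1: out=1, reg = 0xADEC1
clock 2: out=1, reg = 0x56F60
clock 3: out=0, reg = 0xAB7B0
clock 4: out=0, reg = 0xD5BD8
clock 5: out=0, reg = 0xEADEC
clock 6: out=0, reg = 0x756F6
clock 7: out=0, reg = 0xBAB7B
clock 8: out=1, reg = 0x5D5BD
clock 9: out=1, reg = 0xAEADE
clock 10: out=0, reg = 0xD756F
clock 11: out=1, reg = 0x6BAB7
clock 12: out=1, reg = 0x35D5B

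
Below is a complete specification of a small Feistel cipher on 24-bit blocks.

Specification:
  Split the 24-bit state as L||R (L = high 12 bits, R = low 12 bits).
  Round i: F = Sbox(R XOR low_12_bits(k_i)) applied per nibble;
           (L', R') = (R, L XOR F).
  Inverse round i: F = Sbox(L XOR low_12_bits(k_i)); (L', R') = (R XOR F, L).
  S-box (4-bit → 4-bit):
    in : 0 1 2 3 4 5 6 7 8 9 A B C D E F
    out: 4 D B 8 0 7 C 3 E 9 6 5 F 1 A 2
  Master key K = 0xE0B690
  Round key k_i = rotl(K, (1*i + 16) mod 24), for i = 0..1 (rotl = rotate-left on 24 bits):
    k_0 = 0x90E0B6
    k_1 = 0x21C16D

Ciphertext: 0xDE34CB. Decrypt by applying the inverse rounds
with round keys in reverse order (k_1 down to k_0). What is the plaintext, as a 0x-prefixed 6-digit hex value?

s_0 = ciphertext = 0xDE34CB
s_1 = InvRound(s_0, k_1) = 0xB21DE3
s_2 = InvRound(s_1, k_0) = 0x870B21

0x870B21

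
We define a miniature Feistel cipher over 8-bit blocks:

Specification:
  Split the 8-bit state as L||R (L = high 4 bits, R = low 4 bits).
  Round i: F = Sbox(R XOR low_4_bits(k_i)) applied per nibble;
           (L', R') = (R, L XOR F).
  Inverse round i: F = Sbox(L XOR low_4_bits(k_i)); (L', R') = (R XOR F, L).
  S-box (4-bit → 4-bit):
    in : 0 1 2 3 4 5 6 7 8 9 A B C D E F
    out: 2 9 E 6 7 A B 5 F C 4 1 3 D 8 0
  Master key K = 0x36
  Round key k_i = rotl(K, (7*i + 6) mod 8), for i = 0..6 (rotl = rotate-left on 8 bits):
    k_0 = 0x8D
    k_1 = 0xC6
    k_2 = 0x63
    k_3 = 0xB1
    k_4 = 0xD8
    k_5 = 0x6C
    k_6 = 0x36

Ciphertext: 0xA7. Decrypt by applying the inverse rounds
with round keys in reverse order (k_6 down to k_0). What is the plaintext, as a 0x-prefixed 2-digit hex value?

s_0 = ciphertext = 0xA7
s_1 = InvRound(s_0, k_6) = 0x4A
s_2 = InvRound(s_1, k_5) = 0x54
s_3 = InvRound(s_2, k_4) = 0x95
s_4 = InvRound(s_3, k_3) = 0xA9
s_5 = InvRound(s_4, k_2) = 0x5A
s_6 = InvRound(s_5, k_1) = 0xC5
s_7 = InvRound(s_6, k_0) = 0xCC

0xCC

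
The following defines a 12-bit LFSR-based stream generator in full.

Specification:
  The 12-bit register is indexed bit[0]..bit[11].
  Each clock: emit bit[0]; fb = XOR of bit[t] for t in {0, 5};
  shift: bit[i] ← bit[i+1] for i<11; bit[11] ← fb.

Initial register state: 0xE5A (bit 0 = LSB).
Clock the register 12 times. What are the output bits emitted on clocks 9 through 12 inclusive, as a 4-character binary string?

0111

reg_0 = 0xE5A
clock 1: out=0, reg = 0x72D
clock 2: out=1, reg = 0x396
clock 3: out=0, reg = 0x1CB
clock 4: out=1, reg = 0x8E5
clock 5: out=1, reg = 0x472
clock 6: out=0, reg = 0xA39
clock 7: out=1, reg = 0x51C
clock 8: out=0, reg = 0x28E
clock 9: out=0, reg = 0x147
clock 10: out=1, reg = 0x8A3
clock 11: out=1, reg = 0x451
clock 12: out=1, reg = 0xA28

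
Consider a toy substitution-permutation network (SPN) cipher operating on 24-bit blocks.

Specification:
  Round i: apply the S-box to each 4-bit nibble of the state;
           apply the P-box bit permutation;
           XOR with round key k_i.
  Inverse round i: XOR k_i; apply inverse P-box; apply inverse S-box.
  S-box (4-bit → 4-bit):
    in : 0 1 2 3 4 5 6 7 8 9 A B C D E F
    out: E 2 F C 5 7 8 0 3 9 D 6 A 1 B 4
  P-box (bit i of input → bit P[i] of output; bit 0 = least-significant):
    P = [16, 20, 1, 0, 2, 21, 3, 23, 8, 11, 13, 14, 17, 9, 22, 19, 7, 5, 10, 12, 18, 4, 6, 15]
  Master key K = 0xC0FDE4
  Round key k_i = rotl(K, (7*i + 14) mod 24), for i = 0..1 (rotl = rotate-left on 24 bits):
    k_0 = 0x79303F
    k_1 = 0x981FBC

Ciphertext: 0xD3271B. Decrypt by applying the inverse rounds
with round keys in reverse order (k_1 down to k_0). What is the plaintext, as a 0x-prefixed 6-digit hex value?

0xAE88D9

s_0 = ciphertext = 0xD3271B
s_1 = InvRound(s_0, k_1) = 0x7EABDA
s_2 = InvRound(s_1, k_0) = 0xAE88D9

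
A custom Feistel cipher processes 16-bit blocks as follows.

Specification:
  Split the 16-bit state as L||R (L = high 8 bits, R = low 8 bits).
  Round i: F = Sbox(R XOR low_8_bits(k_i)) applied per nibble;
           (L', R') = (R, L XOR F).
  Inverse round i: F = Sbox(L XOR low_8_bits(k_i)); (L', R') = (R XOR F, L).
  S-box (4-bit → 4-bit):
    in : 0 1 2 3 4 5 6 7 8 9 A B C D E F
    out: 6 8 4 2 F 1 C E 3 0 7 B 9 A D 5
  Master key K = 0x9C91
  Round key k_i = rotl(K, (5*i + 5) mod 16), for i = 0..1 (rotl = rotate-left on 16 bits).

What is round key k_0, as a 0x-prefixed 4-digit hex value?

0x9233

K = 0x9C91
k_0 = rotl(K, (5*0+5) mod 16) = rotl(K, 5) = 0x9233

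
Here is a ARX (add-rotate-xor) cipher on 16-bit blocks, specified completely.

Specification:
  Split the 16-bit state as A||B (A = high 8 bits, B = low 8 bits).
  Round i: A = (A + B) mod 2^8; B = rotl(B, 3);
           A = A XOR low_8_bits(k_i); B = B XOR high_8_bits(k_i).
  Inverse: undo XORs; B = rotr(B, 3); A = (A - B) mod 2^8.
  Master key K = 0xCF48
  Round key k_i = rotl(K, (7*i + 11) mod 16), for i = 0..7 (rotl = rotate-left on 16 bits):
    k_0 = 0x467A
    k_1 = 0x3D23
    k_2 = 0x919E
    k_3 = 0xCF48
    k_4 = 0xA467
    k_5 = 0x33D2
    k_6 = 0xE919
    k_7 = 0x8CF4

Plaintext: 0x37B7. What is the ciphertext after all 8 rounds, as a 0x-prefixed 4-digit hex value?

0x8CF9

s_0 = plaintext = 0x37B7
s_1 = Round(s_0, k_0) = 0x94FB
s_2 = Round(s_1, k_1) = 0xACE2
s_3 = Round(s_2, k_2) = 0x1086
s_4 = Round(s_3, k_3) = 0xDEFB
s_5 = Round(s_4, k_4) = 0xBE7B
s_6 = Round(s_5, k_5) = 0xEBE8
s_7 = Round(s_6, k_6) = 0xCAAE
s_8 = Round(s_7, k_7) = 0x8CF9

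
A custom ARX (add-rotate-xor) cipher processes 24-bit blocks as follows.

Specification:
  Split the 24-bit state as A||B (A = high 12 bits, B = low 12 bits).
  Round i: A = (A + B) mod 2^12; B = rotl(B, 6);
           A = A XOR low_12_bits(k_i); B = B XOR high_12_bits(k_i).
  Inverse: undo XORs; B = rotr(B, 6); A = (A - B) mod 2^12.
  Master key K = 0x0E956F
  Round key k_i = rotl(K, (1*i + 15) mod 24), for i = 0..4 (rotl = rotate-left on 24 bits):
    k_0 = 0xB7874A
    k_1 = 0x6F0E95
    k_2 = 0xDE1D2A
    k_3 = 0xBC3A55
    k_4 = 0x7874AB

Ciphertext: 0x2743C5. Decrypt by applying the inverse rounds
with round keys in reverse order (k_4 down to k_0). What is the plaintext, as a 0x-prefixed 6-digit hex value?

0x781BF8

s_0 = ciphertext = 0x2743C5
s_1 = InvRound(s_0, k_4) = 0x64E091
s_2 = InvRound(s_1, k_3) = 0x76E4AD
s_3 = InvRound(s_2, k_2) = 0x71F325
s_4 = InvRound(s_3, k_1) = 0x433557
s_5 = InvRound(s_4, k_0) = 0x781BF8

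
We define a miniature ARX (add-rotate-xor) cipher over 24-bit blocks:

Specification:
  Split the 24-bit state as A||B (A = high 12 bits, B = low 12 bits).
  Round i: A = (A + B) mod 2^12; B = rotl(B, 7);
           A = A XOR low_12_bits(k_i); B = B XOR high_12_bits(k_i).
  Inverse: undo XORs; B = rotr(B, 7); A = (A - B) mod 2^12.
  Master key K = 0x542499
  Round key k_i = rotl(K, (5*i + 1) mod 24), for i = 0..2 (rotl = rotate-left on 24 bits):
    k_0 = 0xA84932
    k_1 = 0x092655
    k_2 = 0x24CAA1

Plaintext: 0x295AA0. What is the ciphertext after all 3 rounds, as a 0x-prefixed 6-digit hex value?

0xA7000E

s_0 = plaintext = 0x295AA0
s_1 = Round(s_0, k_0) = 0x407AD1
s_2 = Round(s_1, k_1) = 0x88D844
s_3 = Round(s_2, k_2) = 0xA7000E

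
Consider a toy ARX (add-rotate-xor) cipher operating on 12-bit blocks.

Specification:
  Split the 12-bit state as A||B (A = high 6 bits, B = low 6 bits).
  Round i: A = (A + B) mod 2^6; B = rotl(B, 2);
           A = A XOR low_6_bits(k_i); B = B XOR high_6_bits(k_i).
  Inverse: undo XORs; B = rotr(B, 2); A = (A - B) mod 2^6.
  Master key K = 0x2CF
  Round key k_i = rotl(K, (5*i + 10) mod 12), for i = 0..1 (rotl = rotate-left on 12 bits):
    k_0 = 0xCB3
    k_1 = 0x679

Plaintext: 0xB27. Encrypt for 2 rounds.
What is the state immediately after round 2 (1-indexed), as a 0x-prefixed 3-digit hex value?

0xD6B

s_0 = plaintext = 0xB27
s_1 = Round(s_0, k_0) = 0x82C
s_2 = Round(s_1, k_1) = 0xD6B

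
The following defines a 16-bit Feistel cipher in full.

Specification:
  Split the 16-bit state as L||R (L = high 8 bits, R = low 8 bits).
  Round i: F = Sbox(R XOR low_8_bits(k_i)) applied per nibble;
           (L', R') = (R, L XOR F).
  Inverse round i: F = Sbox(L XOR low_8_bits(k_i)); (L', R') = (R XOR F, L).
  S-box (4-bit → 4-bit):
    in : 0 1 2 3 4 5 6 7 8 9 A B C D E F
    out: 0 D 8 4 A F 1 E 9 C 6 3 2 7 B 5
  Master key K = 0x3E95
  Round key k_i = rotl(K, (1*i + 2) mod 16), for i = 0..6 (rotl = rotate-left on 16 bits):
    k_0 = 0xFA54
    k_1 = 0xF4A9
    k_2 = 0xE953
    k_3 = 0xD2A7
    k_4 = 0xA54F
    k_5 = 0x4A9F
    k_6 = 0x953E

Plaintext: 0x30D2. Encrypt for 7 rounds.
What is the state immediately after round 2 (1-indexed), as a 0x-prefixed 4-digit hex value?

0xA1DB

s_0 = plaintext = 0x30D2
s_1 = Round(s_0, k_0) = 0xD2A1
s_2 = Round(s_1, k_1) = 0xA1DB
s_3 = Round(s_2, k_2) = 0xDB38
s_4 = Round(s_3, k_3) = 0x381E
s_5 = Round(s_4, k_4) = 0x1EC5
s_6 = Round(s_5, k_5) = 0xC5E8
s_7 = Round(s_6, k_6) = 0xE8B4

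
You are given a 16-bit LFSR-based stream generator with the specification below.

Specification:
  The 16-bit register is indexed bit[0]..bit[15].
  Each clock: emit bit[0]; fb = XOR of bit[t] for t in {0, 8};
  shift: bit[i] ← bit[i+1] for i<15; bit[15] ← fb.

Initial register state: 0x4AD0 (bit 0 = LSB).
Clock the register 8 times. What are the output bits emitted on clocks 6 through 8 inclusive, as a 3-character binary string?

011

reg_0 = 0x4AD0
clock 1: out=0, reg = 0x2568
clock 2: out=0, reg = 0x92B4
clock 3: out=0, reg = 0x495A
clock 4: out=0, reg = 0xA4AD
clock 5: out=1, reg = 0xD256
clock 6: out=0, reg = 0x692B
clock 7: out=1, reg = 0x3495
clock 8: out=1, reg = 0x9A4A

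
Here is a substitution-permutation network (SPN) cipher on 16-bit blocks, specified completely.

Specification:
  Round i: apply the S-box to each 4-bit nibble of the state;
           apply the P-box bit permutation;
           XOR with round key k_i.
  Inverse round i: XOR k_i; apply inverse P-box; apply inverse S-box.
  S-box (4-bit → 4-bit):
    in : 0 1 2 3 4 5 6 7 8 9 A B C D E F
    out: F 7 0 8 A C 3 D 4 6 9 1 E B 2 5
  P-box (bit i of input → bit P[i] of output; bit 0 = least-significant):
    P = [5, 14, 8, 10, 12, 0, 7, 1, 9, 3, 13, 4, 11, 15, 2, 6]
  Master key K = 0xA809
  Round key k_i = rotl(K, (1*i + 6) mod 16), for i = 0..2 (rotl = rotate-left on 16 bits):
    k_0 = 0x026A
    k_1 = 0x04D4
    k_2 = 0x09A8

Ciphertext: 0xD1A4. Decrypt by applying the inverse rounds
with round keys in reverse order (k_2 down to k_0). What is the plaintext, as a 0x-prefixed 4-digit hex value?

s_0 = ciphertext = 0xD1A4
s_1 = InvRound(s_0, k_2) = 0x1EBE
s_2 = InvRound(s_1, k_1) = 0xA6AB
s_3 = InvRound(s_2, k_0) = 0x4893

0x4893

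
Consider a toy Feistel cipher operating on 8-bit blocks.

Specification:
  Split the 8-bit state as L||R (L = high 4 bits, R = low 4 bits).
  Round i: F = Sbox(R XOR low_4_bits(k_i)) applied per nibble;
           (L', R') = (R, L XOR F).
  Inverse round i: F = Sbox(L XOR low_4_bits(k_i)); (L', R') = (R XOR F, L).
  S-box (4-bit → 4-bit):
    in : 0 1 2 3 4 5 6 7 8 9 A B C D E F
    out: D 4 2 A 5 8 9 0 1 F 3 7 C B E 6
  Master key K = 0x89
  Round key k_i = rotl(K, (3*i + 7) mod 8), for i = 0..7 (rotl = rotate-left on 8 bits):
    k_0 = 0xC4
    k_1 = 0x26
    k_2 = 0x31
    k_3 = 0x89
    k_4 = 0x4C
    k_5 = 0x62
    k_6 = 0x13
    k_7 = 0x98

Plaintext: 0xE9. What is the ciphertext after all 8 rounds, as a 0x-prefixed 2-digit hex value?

s_0 = plaintext = 0xE9
s_1 = Round(s_0, k_0) = 0x95
s_2 = Round(s_1, k_1) = 0x53
s_3 = Round(s_2, k_2) = 0x37
s_4 = Round(s_3, k_3) = 0x7D
s_5 = Round(s_4, k_4) = 0xD3
s_6 = Round(s_5, k_5) = 0x39
s_7 = Round(s_6, k_6) = 0x90
s_8 = Round(s_7, k_7) = 0x08

0x08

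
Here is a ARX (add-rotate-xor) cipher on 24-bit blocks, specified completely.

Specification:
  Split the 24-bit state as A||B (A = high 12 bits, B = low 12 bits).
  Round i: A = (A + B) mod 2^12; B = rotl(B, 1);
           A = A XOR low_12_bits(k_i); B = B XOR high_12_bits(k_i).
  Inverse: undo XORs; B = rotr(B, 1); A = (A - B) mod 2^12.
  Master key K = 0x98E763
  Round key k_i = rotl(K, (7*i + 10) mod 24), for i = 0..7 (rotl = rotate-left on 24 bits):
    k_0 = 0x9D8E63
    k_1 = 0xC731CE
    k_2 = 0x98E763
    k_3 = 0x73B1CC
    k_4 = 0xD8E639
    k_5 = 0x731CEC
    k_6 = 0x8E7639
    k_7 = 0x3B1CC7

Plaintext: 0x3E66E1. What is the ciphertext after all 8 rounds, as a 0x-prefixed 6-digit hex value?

s_0 = plaintext = 0x3E66E1
s_1 = Round(s_0, k_0) = 0x4A441A
s_2 = Round(s_1, k_1) = 0x970447
s_3 = Round(s_2, k_2) = 0xAD4100
s_4 = Round(s_3, k_3) = 0xA1853B
s_5 = Round(s_4, k_4) = 0x96A7F8
s_6 = Round(s_5, k_5) = 0xD8E8C1
s_7 = Round(s_6, k_6) = 0x076964
s_8 = Round(s_7, k_7) = 0x51D178

0x51D178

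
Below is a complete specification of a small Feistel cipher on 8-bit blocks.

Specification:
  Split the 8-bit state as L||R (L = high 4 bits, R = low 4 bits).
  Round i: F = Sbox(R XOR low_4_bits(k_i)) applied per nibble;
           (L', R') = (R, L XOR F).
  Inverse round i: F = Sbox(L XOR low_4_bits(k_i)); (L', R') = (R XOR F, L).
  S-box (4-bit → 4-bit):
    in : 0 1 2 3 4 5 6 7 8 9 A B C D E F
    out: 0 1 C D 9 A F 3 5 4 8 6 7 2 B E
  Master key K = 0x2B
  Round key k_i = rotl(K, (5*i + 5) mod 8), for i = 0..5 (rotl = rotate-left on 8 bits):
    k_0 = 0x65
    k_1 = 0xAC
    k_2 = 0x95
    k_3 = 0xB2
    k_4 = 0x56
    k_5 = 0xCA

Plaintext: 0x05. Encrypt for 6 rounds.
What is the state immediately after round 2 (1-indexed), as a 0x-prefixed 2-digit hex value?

0x02

s_0 = plaintext = 0x05
s_1 = Round(s_0, k_0) = 0x50
s_2 = Round(s_1, k_1) = 0x02
s_3 = Round(s_2, k_2) = 0x23
s_4 = Round(s_3, k_3) = 0x33
s_5 = Round(s_4, k_4) = 0x39
s_6 = Round(s_5, k_5) = 0x9E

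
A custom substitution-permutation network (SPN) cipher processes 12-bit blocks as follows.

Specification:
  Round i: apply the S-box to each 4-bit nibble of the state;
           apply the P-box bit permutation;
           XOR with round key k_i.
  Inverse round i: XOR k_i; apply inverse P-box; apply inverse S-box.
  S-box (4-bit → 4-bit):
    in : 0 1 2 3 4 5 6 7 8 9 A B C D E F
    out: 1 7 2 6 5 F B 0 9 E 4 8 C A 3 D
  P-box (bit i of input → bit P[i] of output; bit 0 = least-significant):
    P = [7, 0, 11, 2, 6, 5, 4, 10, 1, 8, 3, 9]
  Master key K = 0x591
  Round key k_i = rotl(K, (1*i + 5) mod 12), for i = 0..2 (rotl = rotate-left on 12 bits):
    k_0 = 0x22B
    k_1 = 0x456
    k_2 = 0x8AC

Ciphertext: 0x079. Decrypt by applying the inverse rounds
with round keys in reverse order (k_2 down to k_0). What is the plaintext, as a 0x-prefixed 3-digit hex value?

s_0 = ciphertext = 0x079
s_1 = InvRound(s_0, k_2) = 0x745
s_2 = InvRound(s_1, k_1) = 0x6A2
s_3 = InvRound(s_2, k_0) = 0xABE

0xABE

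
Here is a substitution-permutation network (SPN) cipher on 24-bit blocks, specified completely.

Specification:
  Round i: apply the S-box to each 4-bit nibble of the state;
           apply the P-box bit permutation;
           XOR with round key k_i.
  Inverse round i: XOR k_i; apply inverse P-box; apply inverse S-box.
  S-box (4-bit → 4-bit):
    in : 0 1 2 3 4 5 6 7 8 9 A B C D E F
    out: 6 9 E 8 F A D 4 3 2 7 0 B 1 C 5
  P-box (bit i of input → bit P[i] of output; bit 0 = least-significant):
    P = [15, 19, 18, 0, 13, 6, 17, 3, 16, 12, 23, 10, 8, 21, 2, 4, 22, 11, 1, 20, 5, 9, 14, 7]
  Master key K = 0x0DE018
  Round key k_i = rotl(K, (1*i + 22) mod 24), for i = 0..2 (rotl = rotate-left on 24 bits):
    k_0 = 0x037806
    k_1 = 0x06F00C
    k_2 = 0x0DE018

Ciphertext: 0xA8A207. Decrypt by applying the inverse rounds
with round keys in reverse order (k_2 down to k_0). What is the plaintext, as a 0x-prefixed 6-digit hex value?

0x675663

s_0 = ciphertext = 0xA8A207
s_1 = InvRound(s_0, k_2) = 0x072F3E
s_2 = InvRound(s_1, k_1) = 0xA01CBD
s_3 = InvRound(s_2, k_0) = 0x675663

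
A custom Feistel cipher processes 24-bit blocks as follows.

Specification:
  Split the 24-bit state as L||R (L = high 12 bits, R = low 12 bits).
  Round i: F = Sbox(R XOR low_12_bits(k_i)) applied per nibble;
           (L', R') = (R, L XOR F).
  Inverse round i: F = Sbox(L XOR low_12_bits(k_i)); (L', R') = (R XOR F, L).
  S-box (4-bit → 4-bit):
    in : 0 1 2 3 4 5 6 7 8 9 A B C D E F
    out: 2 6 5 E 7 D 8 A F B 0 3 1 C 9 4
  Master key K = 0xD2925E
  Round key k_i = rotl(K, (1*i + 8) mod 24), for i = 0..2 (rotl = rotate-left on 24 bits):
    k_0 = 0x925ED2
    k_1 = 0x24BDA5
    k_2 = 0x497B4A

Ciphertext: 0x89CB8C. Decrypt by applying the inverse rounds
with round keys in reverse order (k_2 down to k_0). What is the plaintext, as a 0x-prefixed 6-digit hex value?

s_0 = ciphertext = 0x89CB8C
s_1 = InvRound(s_0, k_2) = 0x54489C
s_2 = InvRound(s_1, k_1) = 0x70A544
s_3 = InvRound(s_2, k_0) = 0xE8B70A

0xE8B70A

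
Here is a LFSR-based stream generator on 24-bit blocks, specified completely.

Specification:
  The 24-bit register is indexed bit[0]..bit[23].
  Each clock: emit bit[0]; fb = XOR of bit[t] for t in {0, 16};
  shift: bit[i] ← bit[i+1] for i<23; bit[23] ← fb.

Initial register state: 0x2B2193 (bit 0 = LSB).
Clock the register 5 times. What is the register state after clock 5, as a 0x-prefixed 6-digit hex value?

reg_0 = 0x2B2193
clock 1: out=1, reg = 0x1590C9
clock 2: out=1, reg = 0x0AC864
clock 3: out=0, reg = 0x056432
clock 4: out=0, reg = 0x82B219
clock 5: out=1, reg = 0xC1590C

0xC1590C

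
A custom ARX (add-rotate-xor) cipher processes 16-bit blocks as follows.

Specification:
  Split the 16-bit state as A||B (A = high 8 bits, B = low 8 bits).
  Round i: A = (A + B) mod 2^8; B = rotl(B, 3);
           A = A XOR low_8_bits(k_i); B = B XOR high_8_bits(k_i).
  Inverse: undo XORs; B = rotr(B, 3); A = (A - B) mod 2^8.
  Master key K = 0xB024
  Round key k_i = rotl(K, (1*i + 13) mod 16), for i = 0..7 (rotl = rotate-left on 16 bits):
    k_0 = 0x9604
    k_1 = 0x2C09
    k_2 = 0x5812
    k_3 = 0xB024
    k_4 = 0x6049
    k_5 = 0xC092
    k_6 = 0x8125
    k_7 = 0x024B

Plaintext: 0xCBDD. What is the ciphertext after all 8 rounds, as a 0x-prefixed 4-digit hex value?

s_0 = plaintext = 0xCBDD
s_1 = Round(s_0, k_0) = 0xAC78
s_2 = Round(s_1, k_1) = 0x2DEF
s_3 = Round(s_2, k_2) = 0x0E27
s_4 = Round(s_3, k_3) = 0x1189
s_5 = Round(s_4, k_4) = 0xD32C
s_6 = Round(s_5, k_5) = 0x6DA1
s_7 = Round(s_6, k_6) = 0x2B8C
s_8 = Round(s_7, k_7) = 0xFC66

0xFC66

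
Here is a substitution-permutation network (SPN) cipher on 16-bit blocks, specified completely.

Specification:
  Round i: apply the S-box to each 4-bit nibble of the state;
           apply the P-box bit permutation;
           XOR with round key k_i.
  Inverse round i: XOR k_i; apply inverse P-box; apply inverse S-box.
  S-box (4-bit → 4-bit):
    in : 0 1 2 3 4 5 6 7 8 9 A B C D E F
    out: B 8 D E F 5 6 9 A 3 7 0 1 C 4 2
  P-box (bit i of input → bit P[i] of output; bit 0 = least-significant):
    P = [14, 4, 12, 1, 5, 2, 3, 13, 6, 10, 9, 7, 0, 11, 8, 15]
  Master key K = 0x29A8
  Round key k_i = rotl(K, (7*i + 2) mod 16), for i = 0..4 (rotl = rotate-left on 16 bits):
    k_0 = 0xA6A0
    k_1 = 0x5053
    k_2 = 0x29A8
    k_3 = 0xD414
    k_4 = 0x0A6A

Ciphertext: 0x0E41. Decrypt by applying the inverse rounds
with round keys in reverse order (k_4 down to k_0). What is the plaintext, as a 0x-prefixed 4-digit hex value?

0xD470

s_0 = ciphertext = 0x0E41
s_1 = InvRound(s_0, k_4) = 0xCF51
s_2 = InvRound(s_1, k_3) = 0xA5FE
s_3 = InvRound(s_2, k_2) = 0x89F8
s_4 = InvRound(s_3, k_1) = 0x4152
s_5 = InvRound(s_4, k_0) = 0xD470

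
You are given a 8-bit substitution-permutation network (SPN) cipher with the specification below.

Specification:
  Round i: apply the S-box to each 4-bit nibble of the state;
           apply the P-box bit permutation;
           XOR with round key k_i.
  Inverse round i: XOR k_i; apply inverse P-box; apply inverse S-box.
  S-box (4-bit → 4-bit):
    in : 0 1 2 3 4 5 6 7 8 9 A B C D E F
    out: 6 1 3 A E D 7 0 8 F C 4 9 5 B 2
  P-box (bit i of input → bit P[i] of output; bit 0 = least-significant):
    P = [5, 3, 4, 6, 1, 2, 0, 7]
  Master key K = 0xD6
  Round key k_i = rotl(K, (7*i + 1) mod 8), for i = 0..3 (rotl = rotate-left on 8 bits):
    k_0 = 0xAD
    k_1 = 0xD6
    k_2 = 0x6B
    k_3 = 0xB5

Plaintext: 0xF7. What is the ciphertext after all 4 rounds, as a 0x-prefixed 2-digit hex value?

s_0 = plaintext = 0xF7
s_1 = Round(s_0, k_0) = 0xA9
s_2 = Round(s_1, k_1) = 0x2F
s_3 = Round(s_2, k_2) = 0x65
s_4 = Round(s_3, k_3) = 0xC2

0xC2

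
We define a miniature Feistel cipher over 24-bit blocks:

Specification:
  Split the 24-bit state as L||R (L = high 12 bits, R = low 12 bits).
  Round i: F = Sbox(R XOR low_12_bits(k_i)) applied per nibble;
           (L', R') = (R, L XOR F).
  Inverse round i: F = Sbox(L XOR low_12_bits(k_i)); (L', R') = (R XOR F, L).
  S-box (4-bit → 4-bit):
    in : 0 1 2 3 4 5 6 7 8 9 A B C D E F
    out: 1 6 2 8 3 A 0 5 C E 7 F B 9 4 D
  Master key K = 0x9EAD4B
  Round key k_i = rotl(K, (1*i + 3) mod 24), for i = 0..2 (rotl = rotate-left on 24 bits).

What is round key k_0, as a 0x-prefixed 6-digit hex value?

K = 0x9EAD4B
k_0 = rotl(K, (1*0+3) mod 24) = rotl(K, 3) = 0xF56A5C

0xF56A5C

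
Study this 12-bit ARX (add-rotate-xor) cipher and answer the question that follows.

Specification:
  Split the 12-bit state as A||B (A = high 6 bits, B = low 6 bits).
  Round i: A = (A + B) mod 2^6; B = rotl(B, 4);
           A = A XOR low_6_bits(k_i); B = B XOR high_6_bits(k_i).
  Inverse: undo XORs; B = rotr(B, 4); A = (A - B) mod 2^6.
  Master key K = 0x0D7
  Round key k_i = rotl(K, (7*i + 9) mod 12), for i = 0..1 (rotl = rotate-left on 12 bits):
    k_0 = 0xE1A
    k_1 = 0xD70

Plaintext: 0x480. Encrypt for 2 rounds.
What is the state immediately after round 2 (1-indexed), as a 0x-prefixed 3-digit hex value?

s_0 = plaintext = 0x480
s_1 = Round(s_0, k_0) = 0x238
s_2 = Round(s_1, k_1) = 0xC3B

0xC3B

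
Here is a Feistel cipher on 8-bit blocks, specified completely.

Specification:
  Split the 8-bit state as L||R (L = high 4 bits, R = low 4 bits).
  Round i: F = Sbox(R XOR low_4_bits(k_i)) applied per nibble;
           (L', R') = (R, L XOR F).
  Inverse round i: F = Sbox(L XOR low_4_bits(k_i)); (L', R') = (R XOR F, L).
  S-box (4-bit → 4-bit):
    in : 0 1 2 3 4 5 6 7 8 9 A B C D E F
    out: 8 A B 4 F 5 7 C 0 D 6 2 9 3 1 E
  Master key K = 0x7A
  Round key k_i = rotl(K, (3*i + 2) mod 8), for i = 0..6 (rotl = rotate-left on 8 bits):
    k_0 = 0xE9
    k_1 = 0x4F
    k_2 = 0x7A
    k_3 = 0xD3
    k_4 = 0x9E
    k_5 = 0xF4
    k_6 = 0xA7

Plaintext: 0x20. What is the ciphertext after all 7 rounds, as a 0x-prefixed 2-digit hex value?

0x3D

s_0 = plaintext = 0x20
s_1 = Round(s_0, k_0) = 0x0F
s_2 = Round(s_1, k_1) = 0xF8
s_3 = Round(s_2, k_2) = 0x84
s_4 = Round(s_3, k_3) = 0x44
s_5 = Round(s_4, k_4) = 0x42
s_6 = Round(s_5, k_5) = 0x23
s_7 = Round(s_6, k_6) = 0x3D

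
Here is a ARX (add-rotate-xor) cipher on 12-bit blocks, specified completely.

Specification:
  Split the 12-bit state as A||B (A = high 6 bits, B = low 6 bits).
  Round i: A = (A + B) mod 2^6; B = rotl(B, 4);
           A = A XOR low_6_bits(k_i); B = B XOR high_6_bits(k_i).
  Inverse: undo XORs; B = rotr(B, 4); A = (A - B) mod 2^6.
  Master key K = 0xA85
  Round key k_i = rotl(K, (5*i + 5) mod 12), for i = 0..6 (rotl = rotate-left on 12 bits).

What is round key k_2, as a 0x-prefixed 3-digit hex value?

K = 0xA85
k_0 = rotl(K, (5*0+5) mod 12) = rotl(K, 5) = 0x0B5
k_1 = rotl(K, (5*1+5) mod 12) = rotl(K, 10) = 0x6A1
k_2 = rotl(K, (5*2+5) mod 12) = rotl(K, 3) = 0x42D

0x42D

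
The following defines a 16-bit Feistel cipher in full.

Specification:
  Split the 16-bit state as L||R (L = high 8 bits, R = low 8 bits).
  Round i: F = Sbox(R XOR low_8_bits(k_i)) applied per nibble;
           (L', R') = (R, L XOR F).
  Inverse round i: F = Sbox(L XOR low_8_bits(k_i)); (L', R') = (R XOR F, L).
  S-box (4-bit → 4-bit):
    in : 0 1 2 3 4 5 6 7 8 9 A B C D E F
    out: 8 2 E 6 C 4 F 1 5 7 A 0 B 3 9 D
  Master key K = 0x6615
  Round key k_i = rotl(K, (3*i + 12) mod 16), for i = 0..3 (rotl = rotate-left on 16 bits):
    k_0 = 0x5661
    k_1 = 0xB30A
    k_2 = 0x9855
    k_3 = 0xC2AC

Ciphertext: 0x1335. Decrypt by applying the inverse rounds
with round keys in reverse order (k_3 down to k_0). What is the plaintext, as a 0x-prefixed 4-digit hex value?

s_0 = ciphertext = 0x1335
s_1 = InvRound(s_0, k_3) = 0x3813
s_2 = InvRound(s_1, k_2) = 0xE038
s_3 = InvRound(s_2, k_1) = 0xA2E0
s_4 = InvRound(s_3, k_0) = 0x56A2

0x56A2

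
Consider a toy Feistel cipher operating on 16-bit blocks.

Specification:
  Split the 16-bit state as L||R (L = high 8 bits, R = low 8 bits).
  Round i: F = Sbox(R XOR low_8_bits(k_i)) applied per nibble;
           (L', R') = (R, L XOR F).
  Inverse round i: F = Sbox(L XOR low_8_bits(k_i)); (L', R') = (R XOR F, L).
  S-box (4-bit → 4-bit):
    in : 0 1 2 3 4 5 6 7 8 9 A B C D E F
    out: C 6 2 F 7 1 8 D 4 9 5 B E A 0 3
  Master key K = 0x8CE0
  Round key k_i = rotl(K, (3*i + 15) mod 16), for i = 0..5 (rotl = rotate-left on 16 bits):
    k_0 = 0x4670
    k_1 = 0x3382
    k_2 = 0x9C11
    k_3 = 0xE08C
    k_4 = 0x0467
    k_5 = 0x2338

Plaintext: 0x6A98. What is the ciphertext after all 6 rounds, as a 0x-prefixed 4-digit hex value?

0x71BC

s_0 = plaintext = 0x6A98
s_1 = Round(s_0, k_0) = 0x986E
s_2 = Round(s_1, k_1) = 0x6E96
s_3 = Round(s_2, k_2) = 0x9623
s_4 = Round(s_3, k_3) = 0x23C5
s_5 = Round(s_4, k_4) = 0xC571
s_6 = Round(s_5, k_5) = 0x71BC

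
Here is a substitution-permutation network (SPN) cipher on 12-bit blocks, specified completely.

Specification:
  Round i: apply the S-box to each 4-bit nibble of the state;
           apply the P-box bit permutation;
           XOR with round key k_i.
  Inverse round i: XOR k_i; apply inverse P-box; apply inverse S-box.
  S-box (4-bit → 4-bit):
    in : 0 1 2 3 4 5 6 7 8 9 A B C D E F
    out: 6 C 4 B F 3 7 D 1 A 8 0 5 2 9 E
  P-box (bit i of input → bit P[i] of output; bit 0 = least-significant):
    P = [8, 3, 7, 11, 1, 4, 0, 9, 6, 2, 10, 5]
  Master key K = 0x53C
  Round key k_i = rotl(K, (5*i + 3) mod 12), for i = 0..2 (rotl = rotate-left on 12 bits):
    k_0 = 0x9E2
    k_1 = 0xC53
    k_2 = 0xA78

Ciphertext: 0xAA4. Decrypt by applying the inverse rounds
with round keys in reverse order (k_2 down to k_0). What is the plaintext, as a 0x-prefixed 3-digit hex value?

0x91B

s_0 = ciphertext = 0xAA4
s_1 = InvRound(s_0, k_2) = 0x5D0
s_2 = InvRound(s_1, k_1) = 0xBC7
s_3 = InvRound(s_2, k_0) = 0x91B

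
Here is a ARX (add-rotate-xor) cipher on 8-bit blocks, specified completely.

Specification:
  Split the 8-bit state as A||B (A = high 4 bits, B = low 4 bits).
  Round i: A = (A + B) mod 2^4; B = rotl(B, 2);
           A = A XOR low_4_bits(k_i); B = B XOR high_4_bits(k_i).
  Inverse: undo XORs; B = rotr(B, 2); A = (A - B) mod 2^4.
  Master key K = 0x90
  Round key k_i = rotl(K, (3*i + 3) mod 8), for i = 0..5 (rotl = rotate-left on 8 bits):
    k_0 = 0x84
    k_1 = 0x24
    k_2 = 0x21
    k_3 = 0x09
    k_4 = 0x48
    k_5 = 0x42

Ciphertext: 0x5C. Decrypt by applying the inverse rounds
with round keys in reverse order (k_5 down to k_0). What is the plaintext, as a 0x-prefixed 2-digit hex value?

s_0 = ciphertext = 0x5C
s_1 = InvRound(s_0, k_5) = 0x52
s_2 = InvRound(s_1, k_4) = 0x49
s_3 = InvRound(s_2, k_3) = 0x76
s_4 = InvRound(s_3, k_2) = 0x51
s_5 = InvRound(s_4, k_1) = 0x5C
s_6 = InvRound(s_5, k_0) = 0x01

0x01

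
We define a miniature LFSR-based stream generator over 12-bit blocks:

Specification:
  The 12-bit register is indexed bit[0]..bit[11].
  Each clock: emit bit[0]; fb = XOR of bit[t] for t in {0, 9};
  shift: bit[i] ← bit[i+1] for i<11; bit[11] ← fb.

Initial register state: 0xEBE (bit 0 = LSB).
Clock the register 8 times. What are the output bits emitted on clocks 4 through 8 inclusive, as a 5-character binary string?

reg_0 = 0xEBE
clock 1: out=0, reg = 0xF5F
clock 2: out=1, reg = 0x7AF
clock 3: out=1, reg = 0x3D7
clock 4: out=1, reg = 0x1EB
clock 5: out=1, reg = 0x8F5
clock 6: out=1, reg = 0xC7A
clock 7: out=0, reg = 0x63D
clock 8: out=1, reg = 0x31E

11101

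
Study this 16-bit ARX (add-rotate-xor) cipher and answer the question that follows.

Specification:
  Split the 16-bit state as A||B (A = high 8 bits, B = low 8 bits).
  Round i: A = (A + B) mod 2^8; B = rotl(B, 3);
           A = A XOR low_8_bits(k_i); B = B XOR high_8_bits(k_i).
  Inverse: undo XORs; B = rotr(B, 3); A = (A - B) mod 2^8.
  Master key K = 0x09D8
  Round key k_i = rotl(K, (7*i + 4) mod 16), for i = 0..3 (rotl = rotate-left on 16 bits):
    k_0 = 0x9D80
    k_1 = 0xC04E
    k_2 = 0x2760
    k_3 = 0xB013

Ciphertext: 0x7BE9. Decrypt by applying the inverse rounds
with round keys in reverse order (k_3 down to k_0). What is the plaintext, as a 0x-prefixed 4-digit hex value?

s_0 = ciphertext = 0x7BE9
s_1 = InvRound(s_0, k_3) = 0x3D2B
s_2 = InvRound(s_1, k_2) = 0xDC81
s_3 = InvRound(s_2, k_1) = 0x6A28
s_4 = InvRound(s_3, k_0) = 0x34B6

0x34B6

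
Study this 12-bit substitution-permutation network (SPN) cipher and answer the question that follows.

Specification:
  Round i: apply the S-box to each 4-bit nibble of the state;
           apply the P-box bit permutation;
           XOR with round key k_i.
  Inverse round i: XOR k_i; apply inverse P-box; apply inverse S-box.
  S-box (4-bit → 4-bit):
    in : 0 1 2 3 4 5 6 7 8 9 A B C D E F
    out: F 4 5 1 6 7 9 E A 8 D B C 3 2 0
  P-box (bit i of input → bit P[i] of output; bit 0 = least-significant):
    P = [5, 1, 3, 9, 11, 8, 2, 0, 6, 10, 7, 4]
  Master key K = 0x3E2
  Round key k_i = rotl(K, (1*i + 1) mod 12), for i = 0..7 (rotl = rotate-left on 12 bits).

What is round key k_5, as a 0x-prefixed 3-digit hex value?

0x88F

K = 0x3E2
k_0 = rotl(K, (1*0+1) mod 12) = rotl(K, 1) = 0x7C4
k_1 = rotl(K, (1*1+1) mod 12) = rotl(K, 2) = 0xF88
k_2 = rotl(K, (1*2+1) mod 12) = rotl(K, 3) = 0xF11
k_3 = rotl(K, (1*3+1) mod 12) = rotl(K, 4) = 0xE23
k_4 = rotl(K, (1*4+1) mod 12) = rotl(K, 5) = 0xC47
k_5 = rotl(K, (1*5+1) mod 12) = rotl(K, 6) = 0x88F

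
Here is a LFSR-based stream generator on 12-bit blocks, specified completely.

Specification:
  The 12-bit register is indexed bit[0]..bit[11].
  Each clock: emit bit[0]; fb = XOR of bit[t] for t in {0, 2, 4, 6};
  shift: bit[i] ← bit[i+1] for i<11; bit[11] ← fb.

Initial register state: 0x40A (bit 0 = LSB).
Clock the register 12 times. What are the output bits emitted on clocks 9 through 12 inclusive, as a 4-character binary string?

reg_0 = 0x40A
clock 1: out=0, reg = 0x205
clock 2: out=1, reg = 0x102
clock 3: out=0, reg = 0x081
clock 4: out=1, reg = 0x840
clock 5: out=0, reg = 0xC20
clock 6: out=0, reg = 0x610
clock 7: out=0, reg = 0xB08
clock 8: out=0, reg = 0x584
clock 9: out=0, reg = 0xAC2
clock 10: out=0, reg = 0xD61
clock 11: out=1, reg = 0x6B0
clock 12: out=0, reg = 0xB58

0010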